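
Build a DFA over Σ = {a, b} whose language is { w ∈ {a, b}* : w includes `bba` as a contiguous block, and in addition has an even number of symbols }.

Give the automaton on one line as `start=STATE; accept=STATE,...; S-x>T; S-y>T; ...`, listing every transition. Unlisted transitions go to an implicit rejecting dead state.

Handle the two conditions separately and then intersect. One (4 states) tracks whether and how much of `bba` has been seen; the other (2 states) tracks the input length modulo 2. Each combined state is a pair, one component from each; accept when both components accept.
        a   b  
>  s0   s1  s2 
   s1   s0  s3 
   s2   s0  s4 
   s3   s1  s5 
   s4   s6  s5 
   s5   s7  s4 
   s6   s7  s7 
 * s7   s6  s6 
(> = start, * = accepting)

start=s0; accept=s7; s0-a>s1; s0-b>s2; s1-a>s0; s1-b>s3; s2-a>s0; s2-b>s4; s3-a>s1; s3-b>s5; s4-a>s6; s4-b>s5; s5-a>s7; s5-b>s4; s6-a>s7; s6-b>s7; s7-a>s6; s7-b>s6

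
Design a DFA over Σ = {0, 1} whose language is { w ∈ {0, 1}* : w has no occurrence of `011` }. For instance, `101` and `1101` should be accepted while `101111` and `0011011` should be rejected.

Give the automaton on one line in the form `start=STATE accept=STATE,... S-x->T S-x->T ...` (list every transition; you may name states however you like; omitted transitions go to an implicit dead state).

Track partial matches of the forbidden pattern `011`. State D is a dead state reached once `011` has occurred; every other state accepts. A means no part of `011` is currently matched.
4 states suffice.
       0  1 
>* A   B  A 
 * B   B  C 
 * C   B  D 
   D   D  D 
(> = start, * = accepting)

start=A accept=A,B,C A-0->B A-1->A B-0->B B-1->C C-0->B C-1->D D-0->D D-1->D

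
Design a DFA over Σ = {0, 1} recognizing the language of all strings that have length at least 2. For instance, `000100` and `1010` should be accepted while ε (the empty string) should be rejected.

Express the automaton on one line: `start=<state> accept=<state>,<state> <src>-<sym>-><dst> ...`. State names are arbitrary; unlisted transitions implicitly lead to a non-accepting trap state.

start=A accept=C,D A-0->B A-1->B B-0->C B-1->C C-0->D C-1->D D-0->D D-1->D

Count input length up to 3: every symbol moves from A toward D, which means 'more than 2' and absorbs. Accept from {C, D}.
With 4 states:
       0  1 
>  A   B  B 
   B   C  C 
 * C   D  D 
 * D   D  D 
(> = start, * = accepting)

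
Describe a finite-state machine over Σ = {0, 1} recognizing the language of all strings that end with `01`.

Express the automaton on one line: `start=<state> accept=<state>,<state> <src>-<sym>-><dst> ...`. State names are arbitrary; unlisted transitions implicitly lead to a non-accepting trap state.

Let each state record the length of the longest suffix of the input read so far that is also a prefix of `01`. q1 means the last symbol is `0`; q2 means the last 2 symbols are `01`. Accept only at q2, where the string currently ends in `01`.
        0   1  
>  q0   q1  q0 
   q1   q1  q2 
 * q2   q1  q0 
(> = start, * = accepting)

start=q0 accept=q2 q0-0->q1 q0-1->q0 q1-0->q1 q1-1->q2 q2-0->q1 q2-1->q0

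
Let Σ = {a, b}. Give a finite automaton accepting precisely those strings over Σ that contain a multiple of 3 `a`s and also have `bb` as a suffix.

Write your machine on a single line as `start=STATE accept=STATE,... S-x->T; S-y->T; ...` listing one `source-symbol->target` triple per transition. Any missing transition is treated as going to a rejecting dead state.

start=q0; accept=q4; q0-a->q1; q0-b->q2; q1-a->q3; q1-b->q1; q2-a->q1; q2-b->q4; q3-a->q0; q3-b->q3; q4-a->q1; q4-b->q4

Handle the two conditions separately and then intersect. One (3 states) tracks the count of `a`s modulo 3; the other (3 states) tracks how much of the suffix `bb` has currently been matched. Each combined state is a pair, one component from each; accept when both components accept. After merging equivalent states the machine shrinks.
With 5 states:
        a   b  
>  q0   q1  q2 
   q1   q3  q1 
   q2   q1  q4 
   q3   q0  q3 
 * q4   q1  q4 
(> = start, * = accepting)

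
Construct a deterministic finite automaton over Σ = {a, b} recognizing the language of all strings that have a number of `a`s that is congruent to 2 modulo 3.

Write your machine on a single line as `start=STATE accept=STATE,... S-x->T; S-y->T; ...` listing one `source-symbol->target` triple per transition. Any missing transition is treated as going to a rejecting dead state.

start=S0; accept=S2; S0-a->S1; S0-b->S0; S1-a->S2; S1-b->S1; S2-a->S0; S2-b->S2

Keep the running count of `a`s modulo 3: each `a` advances along the cycle S0 → S1 → S2 → S0 while other symbols loop. Accept at S2.
        a   b  
>  S0   S1  S0 
   S1   S2  S1 
 * S2   S0  S2 
(> = start, * = accepting)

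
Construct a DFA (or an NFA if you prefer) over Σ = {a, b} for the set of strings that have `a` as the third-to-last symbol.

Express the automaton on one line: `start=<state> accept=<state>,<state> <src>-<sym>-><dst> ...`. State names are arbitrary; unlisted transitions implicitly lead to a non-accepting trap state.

Because acceptance depends on a position counted from the end, the machine has to buffer the most recent 3 symbols. Make each state the string of the last up-to-3 symbols read; on input `x` shift the window left and append `x`. Accept when the buffered window has length 3 and begins with `a`.
15 states suffice.
          a    b  
>  S0     S1   S2 
   S1     S3   S4 
   S2     S5   S6 
   S3     S7   S8 
   S4     S9  S10 
   S5    S11  S12 
   S6    S13  S14 
 * S7     S7   S8 
 * S8     S9  S10 
 * S9    S11  S12 
 * S10   S13  S14 
   S11    S7   S8 
   S12    S9  S10 
   S13   S11  S12 
   S14   S13  S14 
(> = start, * = accepting)

start=S0 accept=S7,S8,S9,S10 S0-a->S1 S0-b->S2 S1-a->S3 S1-b->S4 S2-a->S5 S2-b->S6 S3-a->S7 S3-b->S8 S4-a->S9 S4-b->S10 S5-a->S11 S5-b->S12 S6-a->S13 S6-b->S14 S7-a->S7 S7-b->S8 S8-a->S9 S8-b->S10 S9-a->S11 S9-b->S12 S10-a->S13 S10-b->S14 S11-a->S7 S11-b->S8 S12-a->S9 S12-b->S10 S13-a->S11 S13-b->S12 S14-a->S13 S14-b->S14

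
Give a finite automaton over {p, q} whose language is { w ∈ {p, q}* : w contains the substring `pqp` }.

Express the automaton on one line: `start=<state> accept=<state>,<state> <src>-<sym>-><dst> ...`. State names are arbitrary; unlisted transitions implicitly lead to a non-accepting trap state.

start=A accept=D A-p->B A-q->A B-p->B B-q->C C-p->D C-q->A D-p->D D-q->D

Track how much of `pqp` has been matched so far: state A is no progress, D is the absorbing accept state reached once `pqp` has occurred. Intermediate states record partial matches; on a mismatch, fall back to the longest reusable overlap.
With 4 states:
       p  q 
>  A   B  A 
   B   B  C 
   C   D  A 
 * D   D  D 
(> = start, * = accepting)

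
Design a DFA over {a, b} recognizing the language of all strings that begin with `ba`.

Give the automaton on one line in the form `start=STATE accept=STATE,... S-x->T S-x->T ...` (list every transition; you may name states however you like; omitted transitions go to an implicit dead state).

Walk along `ba` while the input agrees: from s0 take `b` to s1, and so on. Any deviation drops to the rejecting sink s3. Once s2 is reached the prefix is confirmed and every continuation is accepted.
A 4-state machine:
        a   b  
>  s0   s3  s1 
   s1   s2  s3 
 * s2   s2  s2 
   s3   s3  s3 
(> = start, * = accepting)

start=s0 accept=s2 s0-a->s3 s0-b->s1 s1-a->s2 s1-b->s3 s2-a->s2 s2-b->s2 s3-a->s3 s3-b->s3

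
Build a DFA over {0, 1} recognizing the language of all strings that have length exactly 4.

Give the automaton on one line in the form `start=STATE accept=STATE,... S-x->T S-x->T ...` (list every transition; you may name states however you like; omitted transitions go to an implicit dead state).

start=q0 accept=q4 q0-0->q1 q0-1->q1 q1-0->q2 q1-1->q2 q2-0->q3 q2-1->q3 q3-0->q4 q3-1->q4 q4-0->q5 q4-1->q5 q5-0->q5 q5-1->q5

Count input length up to 5: every symbol moves from q0 toward q5, which means 'more than 4' and absorbs. Accept from {q4}.
6 states suffice.
        0   1  
>  q0   q1  q1 
   q1   q2  q2 
   q2   q3  q3 
   q3   q4  q4 
 * q4   q5  q5 
   q5   q5  q5 
(> = start, * = accepting)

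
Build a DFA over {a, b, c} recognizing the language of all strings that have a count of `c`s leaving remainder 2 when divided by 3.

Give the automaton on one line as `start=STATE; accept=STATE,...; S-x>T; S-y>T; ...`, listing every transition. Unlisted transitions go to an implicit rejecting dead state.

The only thing that matters is how many `c`s have appeared, reduced mod 3. Use one state per residue: S0 for 0, …, S2 for 2. Reading `c` moves to the next residue; anything else stays put. S2 is accepting.
3 states suffice.
        a   b   c  
>  S0   S0  S0  S1 
   S1   S1  S1  S2 
 * S2   S2  S2  S0 
(> = start, * = accepting)

start=S0; accept=S2; S0-a>S0; S0-b>S0; S0-c>S1; S1-a>S1; S1-b>S1; S1-c>S2; S2-a>S2; S2-b>S2; S2-c>S0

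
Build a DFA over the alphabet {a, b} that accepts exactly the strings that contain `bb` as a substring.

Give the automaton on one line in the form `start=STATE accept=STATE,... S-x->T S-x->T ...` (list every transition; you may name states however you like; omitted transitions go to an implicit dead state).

Track how much of `bb` has been matched so far: state s0 is no progress, s2 is the absorbing accept state reached once `bb` has occurred. Intermediate states record partial matches; on a mismatch, fall back to the longest reusable overlap.
With 3 states:
        a   b  
>  s0   s0  s1 
   s1   s0  s2 
 * s2   s2  s2 
(> = start, * = accepting)

start=s0 accept=s2 s0-a->s0 s0-b->s1 s1-a->s0 s1-b->s2 s2-a->s2 s2-b->s2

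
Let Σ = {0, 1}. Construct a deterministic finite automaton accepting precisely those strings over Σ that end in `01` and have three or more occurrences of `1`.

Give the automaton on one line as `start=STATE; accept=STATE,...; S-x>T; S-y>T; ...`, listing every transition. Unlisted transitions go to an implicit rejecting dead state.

Build one automaton per condition and run them in lockstep. The first has 3 states tracking how much of the suffix `01` has currently been matched; the second has 5 states tracking the count of `1`s, saturating at 4. A product state is a pair (one from each), accepting exactly when both do. Equivalent product states are then merged.
        0   1  
>  s0   s0  s1 
   s1   s1  s2 
   s2   s3  s2 
   s3   s3  s4 
 * s4   s3  s2 
(> = start, * = accepting)

start=s0; accept=s4; s0-0>s0; s0-1>s1; s1-0>s1; s1-1>s2; s2-0>s3; s2-1>s2; s3-0>s3; s3-1>s4; s4-0>s3; s4-1>s2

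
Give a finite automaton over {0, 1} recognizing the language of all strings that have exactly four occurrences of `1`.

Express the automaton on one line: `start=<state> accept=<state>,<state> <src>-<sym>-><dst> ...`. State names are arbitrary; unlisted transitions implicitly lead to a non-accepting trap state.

start=S0 accept=S4 S0-0->S0 S0-1->S1 S1-0->S1 S1-1->S2 S2-0->S2 S2-1->S3 S3-0->S3 S3-1->S4 S4-0->S4 S4-1->S5 S5-0->S5 S5-1->S5

Count `1`s, saturating at 5: states S0 through S4 mean 0 through 4 `1`s seen; S5 means more than 4. Each `1` increments (capped at S5); other symbols loop. Accept from {S4}.
With 6 states:
        0   1  
>  S0   S0  S1 
   S1   S1  S2 
   S2   S2  S3 
   S3   S3  S4 
 * S4   S4  S5 
   S5   S5  S5 
(> = start, * = accepting)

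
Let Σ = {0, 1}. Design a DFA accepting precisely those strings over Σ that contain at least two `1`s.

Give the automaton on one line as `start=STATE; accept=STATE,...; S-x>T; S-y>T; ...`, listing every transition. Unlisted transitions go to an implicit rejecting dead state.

Only the number of `1`s matters, and only up to 3. Make a chain A → B → C → D advanced by each `1` (with D absorbing); every other symbol self-loops. The accepting set is {C, D}.
       0  1 
>  A   A  B 
   B   B  C 
 * C   C  D 
 * D   D  D 
(> = start, * = accepting)

start=A; accept=C,D; A-0>A; A-1>B; B-0>B; B-1>C; C-0>C; C-1>D; D-0>D; D-1>D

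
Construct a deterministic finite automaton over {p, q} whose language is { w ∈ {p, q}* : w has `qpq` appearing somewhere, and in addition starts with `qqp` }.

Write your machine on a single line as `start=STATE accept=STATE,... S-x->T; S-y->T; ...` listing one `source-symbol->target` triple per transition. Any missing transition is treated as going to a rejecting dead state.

Handle the two conditions separately and then intersect. One (4 states) tracks whether and how much of `qpq` has been seen; the other (5 states) tracks whether the input so far still matches the prefix `qqp`. Each combined state is a pair, one component from each; accept when both components accept. After merging equivalent states the machine shrinks.
8 states suffice.
        p   q  
>  S0   S1  S2 
   S1   S1  S1 
   S2   S1  S3 
   S3   S4  S1 
   S4   S5  S6 
   S5   S5  S7 
 * S6   S6  S6 
   S7   S4  S7 
(> = start, * = accepting)

start=S0; accept=S6; S0-p->S1; S0-q->S2; S1-p->S1; S1-q->S1; S2-p->S1; S2-q->S3; S3-p->S4; S3-q->S1; S4-p->S5; S4-q->S6; S5-p->S5; S5-q->S7; S6-p->S6; S6-q->S6; S7-p->S4; S7-q->S7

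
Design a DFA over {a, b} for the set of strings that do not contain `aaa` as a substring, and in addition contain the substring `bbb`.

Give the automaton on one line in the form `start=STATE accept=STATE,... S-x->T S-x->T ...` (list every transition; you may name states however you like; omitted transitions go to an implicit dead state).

Run two small machines in parallel and take their product. One (4 states) tracks partial matches of the forbidden pattern `aaa`; the other (4 states) tracks whether and how much of `bbb` has been seen. Each combined state is a pair, one component from each; accept when both components accept. Minimizing collapses redundant product states.
        a   b  
>  q0   q1  q2 
   q1   q3  q2 
   q2   q1  q4 
   q3   q5  q2 
   q4   q1  q6 
   q5   q5  q5 
 * q6   q7  q6 
 * q7   q8  q6 
 * q8   q5  q6 
(> = start, * = accepting)

start=q0 accept=q6,q7,q8 q0-a->q1 q0-b->q2 q1-a->q3 q1-b->q2 q2-a->q1 q2-b->q4 q3-a->q5 q3-b->q2 q4-a->q1 q4-b->q6 q5-a->q5 q5-b->q5 q6-a->q7 q6-b->q6 q7-a->q8 q7-b->q6 q8-a->q5 q8-b->q6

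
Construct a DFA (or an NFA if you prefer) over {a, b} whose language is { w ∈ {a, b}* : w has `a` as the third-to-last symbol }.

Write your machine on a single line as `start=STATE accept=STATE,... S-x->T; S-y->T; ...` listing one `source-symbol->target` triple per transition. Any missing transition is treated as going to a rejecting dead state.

start=S0; accept=S7,S8,S9,S10; S0-a->S1; S0-b->S2; S1-a->S3; S1-b->S4; S2-a->S5; S2-b->S6; S3-a->S7; S3-b->S8; S4-a->S9; S4-b->S10; S5-a->S11; S5-b->S12; S6-a->S13; S6-b->S14; S7-a->S7; S7-b->S8; S8-a->S9; S8-b->S10; S9-a->S11; S9-b->S12; S10-a->S13; S10-b->S14; S11-a->S7; S11-b->S8; S12-a->S9; S12-b->S10; S13-a->S11; S13-b->S12; S14-a->S13; S14-b->S14

A DFA must remember the last 3 symbols (since which symbol is third-to-last isn't known until the input ends). Use one state per possible window of the last ≤3 symbols; accept from those whose window starts with `a`.
          a    b  
>  S0     S1   S2 
   S1     S3   S4 
   S2     S5   S6 
   S3     S7   S8 
   S4     S9  S10 
   S5    S11  S12 
   S6    S13  S14 
 * S7     S7   S8 
 * S8     S9  S10 
 * S9    S11  S12 
 * S10   S13  S14 
   S11    S7   S8 
   S12    S9  S10 
   S13   S11  S12 
   S14   S13  S14 
(> = start, * = accepting)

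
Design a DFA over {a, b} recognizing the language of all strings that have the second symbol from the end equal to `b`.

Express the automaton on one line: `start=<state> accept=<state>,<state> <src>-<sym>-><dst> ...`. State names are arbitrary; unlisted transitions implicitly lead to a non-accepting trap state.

start=q0 accept=q5,q6 q0-a->q1 q0-b->q2 q1-a->q3 q1-b->q4 q2-a->q5 q2-b->q6 q3-a->q3 q3-b->q4 q4-a->q5 q4-b->q6 q5-a->q3 q5-b->q4 q6-a->q5 q6-b->q6

A DFA must remember the last 2 symbols (since which symbol is second-to-last isn't known until the input ends). Use one state per possible window of the last ≤2 symbols; accept from those whose window starts with `b`.
A 7-state machine:
        a   b  
>  q0   q1  q2 
   q1   q3  q4 
   q2   q5  q6 
   q3   q3  q4 
   q4   q5  q6 
 * q5   q3  q4 
 * q6   q5  q6 
(> = start, * = accepting)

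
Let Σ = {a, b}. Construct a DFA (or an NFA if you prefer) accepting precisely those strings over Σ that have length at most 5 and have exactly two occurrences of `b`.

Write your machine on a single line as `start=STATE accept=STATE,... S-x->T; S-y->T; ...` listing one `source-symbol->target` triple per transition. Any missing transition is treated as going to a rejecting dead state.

start=q0; accept=q5,q8,q11,q12; q0-a->q1; q0-b->q2; q1-a->q3; q1-b->q4; q2-a->q4; q2-b->q5; q3-a->q6; q3-b->q7; q4-a->q7; q4-b->q8; q5-a->q8; q5-b->q9; q6-a->q9; q6-b->q10; q7-a->q10; q7-b->q11; q8-a->q11; q8-b->q9; q9-a->q9; q9-b->q9; q10-a->q9; q10-b->q12; q11-a->q12; q11-b->q9; q12-a->q9; q12-b->q9

Run two small machines in parallel and take their product. One (7 states) tracks the input length, saturating at 6; the other (4 states) tracks the count of `b`s, saturating at 3. Each combined state is a pair, one component from each; accept when both components accept. After merging equivalent states the machine shrinks.
With 13 states:
          a    b  
>  q0     q1   q2 
   q1     q3   q4 
   q2     q4   q5 
   q3     q6   q7 
   q4     q7   q8 
 * q5     q8   q9 
   q6     q9  q10 
   q7    q10  q11 
 * q8    q11   q9 
   q9     q9   q9 
   q10    q9  q12 
 * q11   q12   q9 
 * q12    q9   q9 
(> = start, * = accepting)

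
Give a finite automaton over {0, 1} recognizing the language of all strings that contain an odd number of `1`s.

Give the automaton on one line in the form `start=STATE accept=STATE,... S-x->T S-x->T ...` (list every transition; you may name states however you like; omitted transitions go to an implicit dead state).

Keep the running count of `1`s modulo 2: each `1` advances along the cycle s0 → s1 → s0 while other symbols loop. Accept at s1.
A 2-state machine:
        0   1  
>  s0   s0  s1 
 * s1   s1  s0 
(> = start, * = accepting)

start=s0 accept=s1 s0-0->s0 s0-1->s1 s1-0->s1 s1-1->s0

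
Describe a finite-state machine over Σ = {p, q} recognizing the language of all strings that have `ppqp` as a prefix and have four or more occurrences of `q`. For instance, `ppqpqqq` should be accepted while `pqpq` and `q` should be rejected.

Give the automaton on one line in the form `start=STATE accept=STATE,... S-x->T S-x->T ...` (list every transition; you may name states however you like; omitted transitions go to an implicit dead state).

start=A accept=N,O A-p->B A-q->C B-p->D B-q->C C-p->C C-q->E D-p->F D-q->G E-p->E E-q->H F-p->F F-q->C G-p->I G-q->E H-p->H H-q->J I-p->I I-q->K J-p->J J-q->L K-p->K K-q->M L-p->L L-q->L M-p->M M-q->N N-p->N N-q->O O-p->O O-q->O

Build one automaton per condition and run them in lockstep. One (6 states) tracks whether the input so far still matches the prefix `ppqp`; the other (6 states) tracks the count of `q`s, saturating at 5. Each combined state is a pair, one component from each; accept when both components accept.
15 states suffice.
       p  q 
>  A   B  C 
   B   D  C 
   C   C  E 
   D   F  G 
   E   E  H 
   F   F  C 
   G   I  E 
   H   H  J 
   I   I  K 
   J   J  L 
   K   K  M 
   L   L  L 
   M   M  N 
 * N   N  O 
 * O   O  O 
(> = start, * = accepting)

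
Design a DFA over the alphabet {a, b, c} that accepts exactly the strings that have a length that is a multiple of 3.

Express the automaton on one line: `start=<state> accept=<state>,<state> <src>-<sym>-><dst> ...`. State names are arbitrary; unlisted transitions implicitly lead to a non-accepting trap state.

start=s0 accept=s0 s0-a->s1 s0-b->s1 s0-c->s1 s1-a->s2 s1-b->s2 s1-c->s2 s2-a->s0 s2-b->s0 s2-c->s0

Only the length mod 3 matters, so use a 3-cycle: from any state, every input symbol moves to the next state, wrapping s2 back to s0. Mark s0 accepting.
A 3-state machine:
        a   b   c  
>* s0   s1  s1  s1 
   s1   s2  s2  s2 
   s2   s0  s0  s0 
(> = start, * = accepting)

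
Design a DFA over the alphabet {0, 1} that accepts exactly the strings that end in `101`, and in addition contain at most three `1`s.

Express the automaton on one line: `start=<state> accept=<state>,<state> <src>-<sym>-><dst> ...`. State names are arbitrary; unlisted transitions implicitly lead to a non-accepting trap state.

start=q0 accept=q5,q8 q0-0->q0 q0-1->q1 q1-0->q2 q1-1->q3 q2-0->q4 q2-1->q5 q3-0->q6 q3-1->q7 q4-0->q4 q4-1->q3 q5-0->q6 q5-1->q7 q6-0->q7 q6-1->q8 q7-0->q7 q7-1->q7 q8-0->q7 q8-1->q7

Run two small machines in parallel and take their product. One (4 states) tracks how much of the suffix `101` has currently been matched; the other (5 states) tracks the count of `1`s, saturating at 4. Each combined state is a pair, one component from each; accept when both components accept. After merging equivalent states the machine shrinks.
A 9-state machine:
        0   1  
>  q0   q0  q1 
   q1   q2  q3 
   q2   q4  q5 
   q3   q6  q7 
   q4   q4  q3 
 * q5   q6  q7 
   q6   q7  q8 
   q7   q7  q7 
 * q8   q7  q7 
(> = start, * = accepting)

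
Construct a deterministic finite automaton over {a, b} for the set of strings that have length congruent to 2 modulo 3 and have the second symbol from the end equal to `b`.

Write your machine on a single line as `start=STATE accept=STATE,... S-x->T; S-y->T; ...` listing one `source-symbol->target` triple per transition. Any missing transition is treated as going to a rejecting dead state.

Handle the two conditions separately and then intersect. The first has 3 states tracking the input length modulo 3; the second has 7 states tracking the last 2 symbols read. A product state is a pair (one from each), accepting exactly when both do. After merging equivalent states the machine shrinks.
With 5 states:
        a   b  
>  s0   s1  s2 
   s1   s3  s3 
   s2   s4  s4 
   s3   s0  s0 
 * s4   s0  s0 
(> = start, * = accepting)

start=s0; accept=s4; s0-a->s1; s0-b->s2; s1-a->s3; s1-b->s3; s2-a->s4; s2-b->s4; s3-a->s0; s3-b->s0; s4-a->s0; s4-b->s0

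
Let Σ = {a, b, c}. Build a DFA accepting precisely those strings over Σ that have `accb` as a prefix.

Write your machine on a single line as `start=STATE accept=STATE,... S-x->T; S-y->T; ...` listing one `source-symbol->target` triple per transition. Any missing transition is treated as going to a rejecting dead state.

Walk along `accb` while the input agrees: from s0 take `a` to s1, and so on. Any deviation drops to the rejecting sink s5. Once s4 is reached the prefix is confirmed and every continuation is accepted.
A 6-state machine:
        a   b   c  
>  s0   s1  s5  s5 
   s1   s5  s5  s2 
   s2   s5  s5  s3 
   s3   s5  s4  s5 
 * s4   s4  s4  s4 
   s5   s5  s5  s5 
(> = start, * = accepting)

start=s0; accept=s4; s0-a->s1; s0-b->s5; s0-c->s5; s1-a->s5; s1-b->s5; s1-c->s2; s2-a->s5; s2-b->s5; s2-c->s3; s3-a->s5; s3-b->s4; s3-c->s5; s4-a->s4; s4-b->s4; s4-c->s4; s5-a->s5; s5-b->s5; s5-c->s5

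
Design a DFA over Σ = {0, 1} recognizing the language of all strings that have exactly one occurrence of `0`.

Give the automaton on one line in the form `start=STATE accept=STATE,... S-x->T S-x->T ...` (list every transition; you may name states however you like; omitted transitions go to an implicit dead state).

Count `0`s, saturating at 2: state s0 means no `0` yet, s1 means one `0` seen, s2 means more than one. Each `0` increments (capped at s2); other symbols loop. Accept from {s1}.
3 states suffice.
        0   1  
>  s0   s1  s0 
 * s1   s2  s1 
   s2   s2  s2 
(> = start, * = accepting)

start=s0 accept=s1 s0-0->s1 s0-1->s0 s1-0->s2 s1-1->s1 s2-0->s2 s2-1->s2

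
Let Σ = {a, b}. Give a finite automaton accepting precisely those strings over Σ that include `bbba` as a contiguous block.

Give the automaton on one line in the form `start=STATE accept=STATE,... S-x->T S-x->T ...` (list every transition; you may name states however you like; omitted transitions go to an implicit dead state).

start=q0 accept=q4 q0-a->q0 q0-b->q1 q1-a->q0 q1-b->q2 q2-a->q0 q2-b->q3 q3-a->q4 q3-b->q3 q4-a->q4 q4-b->q4

States q0..q3 record the length of the longest prefix of `bbba` that matches the current input suffix. Reaching q4 means `bbba` has been seen, and we stay there forever. Accept from q4.
5 states suffice.
        a   b  
>  q0   q0  q1 
   q1   q0  q2 
   q2   q0  q3 
   q3   q4  q3 
 * q4   q4  q4 
(> = start, * = accepting)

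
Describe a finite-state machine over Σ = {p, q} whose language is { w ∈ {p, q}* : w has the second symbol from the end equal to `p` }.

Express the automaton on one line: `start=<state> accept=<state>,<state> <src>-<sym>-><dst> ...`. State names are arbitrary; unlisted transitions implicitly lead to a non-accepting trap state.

start=A accept=D,E A-p->B A-q->C B-p->D B-q->E C-p->F C-q->G D-p->D D-q->E E-p->F E-q->G F-p->D F-q->E G-p->F G-q->G

A DFA must remember the last 2 symbols (since which symbol is second-to-last isn't known until the input ends). Use one state per possible window of the last ≤2 symbols; accept from those whose window starts with `p`.
       p  q 
>  A   B  C 
   B   D  E 
   C   F  G 
 * D   D  E 
 * E   F  G 
   F   D  E 
   G   F  G 
(> = start, * = accepting)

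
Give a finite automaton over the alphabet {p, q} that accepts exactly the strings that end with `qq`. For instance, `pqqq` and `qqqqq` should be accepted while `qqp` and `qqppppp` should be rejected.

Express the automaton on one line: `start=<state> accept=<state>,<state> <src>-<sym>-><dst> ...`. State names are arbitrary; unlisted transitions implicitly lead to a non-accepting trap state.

start=A accept=C A-p->A A-q->B B-p->A B-q->C C-p->A C-q->C

Remember how much of `qq` the current input suffix matches. State A means no match yet; B means the last symbol is `q`; C means the last 2 symbols are `qq`. Only C accepts. On a mismatch, fall back to the longest proper suffix that is still a prefix of `qq`.
3 states suffice.
       p  q 
>  A   A  B 
   B   A  C 
 * C   A  C 
(> = start, * = accepting)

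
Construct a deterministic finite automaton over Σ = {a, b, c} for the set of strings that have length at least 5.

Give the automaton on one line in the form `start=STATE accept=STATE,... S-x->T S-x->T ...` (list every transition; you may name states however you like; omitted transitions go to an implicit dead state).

Count input length up to 6: every symbol moves from q0 toward q6, which means 'more than 5' and absorbs. Accept from {q5, q6}.
With 7 states:
        a   b   c  
>  q0   q1  q1  q1 
   q1   q2  q2  q2 
   q2   q3  q3  q3 
   q3   q4  q4  q4 
   q4   q5  q5  q5 
 * q5   q6  q6  q6 
 * q6   q6  q6  q6 
(> = start, * = accepting)

start=q0 accept=q5,q6 q0-a->q1 q0-b->q1 q0-c->q1 q1-a->q2 q1-b->q2 q1-c->q2 q2-a->q3 q2-b->q3 q2-c->q3 q3-a->q4 q3-b->q4 q3-c->q4 q4-a->q5 q4-b->q5 q4-c->q5 q5-a->q6 q5-b->q6 q5-c->q6 q6-a->q6 q6-b->q6 q6-c->q6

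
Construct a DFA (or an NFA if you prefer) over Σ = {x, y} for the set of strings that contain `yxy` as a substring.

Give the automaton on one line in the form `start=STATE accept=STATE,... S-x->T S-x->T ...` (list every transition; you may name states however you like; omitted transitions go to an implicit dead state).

start=A accept=D A-x->A A-y->B B-x->C B-y->B C-x->A C-y->D D-x->D D-y->D

States A..C record the length of the longest prefix of `yxy` that matches the current input suffix. Reaching D means `yxy` has been seen, and we stay there forever. Accept from D.
4 states suffice.
       x  y 
>  A   A  B 
   B   C  B 
   C   A  D 
 * D   D  D 
(> = start, * = accepting)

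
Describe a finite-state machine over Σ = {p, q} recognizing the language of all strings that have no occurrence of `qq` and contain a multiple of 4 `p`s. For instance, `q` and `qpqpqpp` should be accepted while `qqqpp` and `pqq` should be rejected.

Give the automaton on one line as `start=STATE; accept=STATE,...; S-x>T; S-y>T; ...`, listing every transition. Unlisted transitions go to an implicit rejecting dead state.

Build one automaton per condition and run them in lockstep. The first has 3 states tracking partial matches of the forbidden pattern `qq`; the second has 4 states tracking the count of `p`s modulo 4. A product state is a pair (one from each), accepting exactly when both do. Equivalent product states are then merged.
9 states suffice.
        p   q  
>* S0   S1  S2 
   S1   S3  S4 
 * S2   S1  S5 
   S3   S6  S7 
   S4   S3  S5 
   S5   S5  S5 
   S6   S0  S8 
   S7   S6  S5 
   S8   S0  S5 
(> = start, * = accepting)

start=S0; accept=S0,S2; S0-p>S1; S0-q>S2; S1-p>S3; S1-q>S4; S2-p>S1; S2-q>S5; S3-p>S6; S3-q>S7; S4-p>S3; S4-q>S5; S5-p>S5; S5-q>S5; S6-p>S0; S6-q>S8; S7-p>S6; S7-q>S5; S8-p>S0; S8-q>S5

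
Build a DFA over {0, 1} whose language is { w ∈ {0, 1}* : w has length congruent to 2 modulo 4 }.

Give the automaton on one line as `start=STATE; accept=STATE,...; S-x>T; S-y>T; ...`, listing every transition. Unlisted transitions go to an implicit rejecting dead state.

Only the length mod 4 matters, so use a 4-cycle: from any state, every input symbol moves to the next state, wrapping q3 back to q0. Mark q2 accepting.
4 states suffice.
        0   1  
>  q0   q1  q1 
   q1   q2  q2 
 * q2   q3  q3 
   q3   q0  q0 
(> = start, * = accepting)

start=q0; accept=q2; q0-0>q1; q0-1>q1; q1-0>q2; q1-1>q2; q2-0>q3; q2-1>q3; q3-0>q0; q3-1>q0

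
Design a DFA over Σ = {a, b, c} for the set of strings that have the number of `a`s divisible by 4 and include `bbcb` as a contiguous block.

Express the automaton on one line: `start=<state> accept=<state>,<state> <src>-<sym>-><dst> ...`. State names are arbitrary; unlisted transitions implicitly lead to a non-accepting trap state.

Run two small machines in parallel and take their product. One (4 states) tracks the count of `a`s modulo 4; the other (5 states) tracks whether and how much of `bbcb` has been seen. Each combined state is a pair, one component from each; accept when both components accept.
          a    b    c  
>  q0     q1   q2   q0 
   q1     q3   q4   q1 
   q2     q1   q5   q0 
   q3     q6   q7   q3 
   q4     q3   q8   q1 
   q5     q1   q5   q9 
   q6     q0  q10   q6 
   q7     q6  q11   q3 
   q8     q3   q8  q12 
   q9     q1  q13   q0 
   q10    q0  q14   q6 
   q11    q6  q11  q15 
   q12    q3  q16   q1 
 * q13   q16  q13  q13 
   q14    q0  q14  q17 
   q15    q6  q18   q3 
   q16   q18  q16  q16 
   q17    q0  q19   q6 
   q18   q19  q18  q18 
   q19   q13  q19  q19 
(> = start, * = accepting)

start=q0 accept=q13 q0-a->q1 q0-b->q2 q0-c->q0 q1-a->q3 q1-b->q4 q1-c->q1 q2-a->q1 q2-b->q5 q2-c->q0 q3-a->q6 q3-b->q7 q3-c->q3 q4-a->q3 q4-b->q8 q4-c->q1 q5-a->q1 q5-b->q5 q5-c->q9 q6-a->q0 q6-b->q10 q6-c->q6 q7-a->q6 q7-b->q11 q7-c->q3 q8-a->q3 q8-b->q8 q8-c->q12 q9-a->q1 q9-b->q13 q9-c->q0 q10-a->q0 q10-b->q14 q10-c->q6 q11-a->q6 q11-b->q11 q11-c->q15 q12-a->q3 q12-b->q16 q12-c->q1 q13-a->q16 q13-b->q13 q13-c->q13 q14-a->q0 q14-b->q14 q14-c->q17 q15-a->q6 q15-b->q18 q15-c->q3 q16-a->q18 q16-b->q16 q16-c->q16 q17-a->q0 q17-b->q19 q17-c->q6 q18-a->q19 q18-b->q18 q18-c->q18 q19-a->q13 q19-b->q19 q19-c->q19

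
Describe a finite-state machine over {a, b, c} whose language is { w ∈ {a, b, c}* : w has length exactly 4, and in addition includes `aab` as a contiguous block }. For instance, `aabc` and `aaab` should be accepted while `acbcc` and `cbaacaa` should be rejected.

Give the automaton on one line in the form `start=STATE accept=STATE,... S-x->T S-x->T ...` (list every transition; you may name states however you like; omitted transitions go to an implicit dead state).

start=s0 accept=s8 s0-a->s1 s0-b->s2 s0-c->s2 s1-a->s3 s1-b->s4 s1-c->s4 s2-a->s5 s2-b->s4 s2-c->s4 s3-a->s6 s3-b->s7 s3-c->s4 s4-a->s4 s4-b->s4 s4-c->s4 s5-a->s6 s5-b->s4 s5-c->s4 s6-a->s4 s6-b->s8 s6-c->s4 s7-a->s8 s7-b->s8 s7-c->s8 s8-a->s4 s8-b->s4 s8-c->s4

Run two small machines in parallel and take their product. The first has 6 states tracking the input length, saturating at 5; the second has 4 states tracking whether and how much of `aab` has been seen. A product state is a pair (one from each), accepting exactly when both do. Equivalent product states are then merged.
9 states suffice.
        a   b   c  
>  s0   s1  s2  s2 
   s1   s3  s4  s4 
   s2   s5  s4  s4 
   s3   s6  s7  s4 
   s4   s4  s4  s4 
   s5   s6  s4  s4 
   s6   s4  s8  s4 
   s7   s8  s8  s8 
 * s8   s4  s4  s4 
(> = start, * = accepting)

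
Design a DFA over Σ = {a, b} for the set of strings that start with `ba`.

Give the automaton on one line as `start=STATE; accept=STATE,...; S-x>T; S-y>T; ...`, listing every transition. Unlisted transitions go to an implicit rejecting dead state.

Check the first 2 symbols one by one: s0 through s1 record how many have matched `ba` so far; any wrong symbol goes to the dead state s3. After all 2 match we enter the accepting sink s2.
        a   b  
>  s0   s3  s1 
   s1   s2  s3 
 * s2   s2  s2 
   s3   s3  s3 
(> = start, * = accepting)

start=s0; accept=s2; s0-a>s3; s0-b>s1; s1-a>s2; s1-b>s3; s2-a>s2; s2-b>s2; s3-a>s3; s3-b>s3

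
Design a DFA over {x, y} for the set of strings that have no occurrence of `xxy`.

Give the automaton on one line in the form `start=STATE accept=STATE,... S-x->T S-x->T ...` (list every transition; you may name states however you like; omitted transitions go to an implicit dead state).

start=q0 accept=q0,q1,q2 q0-x->q1 q0-y->q0 q1-x->q2 q1-y->q0 q2-x->q2 q2-y->q3 q3-x->q3 q3-y->q3

Track partial matches of the forbidden pattern `xxy`. State q3 is a dead state reached once `xxy` has occurred; every other state accepts. q0 means no part of `xxy` is currently matched.
With 4 states:
        x   y  
>* q0   q1  q0 
 * q1   q2  q0 
 * q2   q2  q3 
   q3   q3  q3 
(> = start, * = accepting)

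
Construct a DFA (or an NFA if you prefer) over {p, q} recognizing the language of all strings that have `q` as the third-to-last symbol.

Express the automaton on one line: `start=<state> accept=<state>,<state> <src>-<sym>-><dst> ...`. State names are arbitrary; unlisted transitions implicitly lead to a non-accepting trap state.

start=s0 accept=s11,s12,s13,s14 s0-p->s1 s0-q->s2 s1-p->s3 s1-q->s4 s2-p->s5 s2-q->s6 s3-p->s7 s3-q->s8 s4-p->s9 s4-q->s10 s5-p->s11 s5-q->s12 s6-p->s13 s6-q->s14 s7-p->s7 s7-q->s8 s8-p->s9 s8-q->s10 s9-p->s11 s9-q->s12 s10-p->s13 s10-q->s14 s11-p->s7 s11-q->s8 s12-p->s9 s12-q->s10 s13-p->s11 s13-q->s12 s14-p->s13 s14-q->s14

A DFA must remember the last 3 symbols (since which symbol is third-to-last isn't known until the input ends). Use one state per possible window of the last ≤3 symbols; accept from those whose window starts with `q`.
          p    q  
>  s0     s1   s2 
   s1     s3   s4 
   s2     s5   s6 
   s3     s7   s8 
   s4     s9  s10 
   s5    s11  s12 
   s6    s13  s14 
   s7     s7   s8 
   s8     s9  s10 
   s9    s11  s12 
   s10   s13  s14 
 * s11    s7   s8 
 * s12    s9  s10 
 * s13   s11  s12 
 * s14   s13  s14 
(> = start, * = accepting)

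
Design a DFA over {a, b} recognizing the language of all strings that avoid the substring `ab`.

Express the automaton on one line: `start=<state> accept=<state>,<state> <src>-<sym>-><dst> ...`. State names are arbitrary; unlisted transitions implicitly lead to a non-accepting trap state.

start=q0 accept=q0,q1 q0-a->q1 q0-b->q0 q1-a->q1 q1-b->q2 q2-a->q2 q2-b->q2

This is the complement of 'contains `ab`'. Use the same substring-matching states — q0 through q2 holding how much of `ab` has just been matched — but flip the accepting set: everything except the trap q2 accepts.
With 3 states:
        a   b  
>* q0   q1  q0 
 * q1   q1  q2 
   q2   q2  q2 
(> = start, * = accepting)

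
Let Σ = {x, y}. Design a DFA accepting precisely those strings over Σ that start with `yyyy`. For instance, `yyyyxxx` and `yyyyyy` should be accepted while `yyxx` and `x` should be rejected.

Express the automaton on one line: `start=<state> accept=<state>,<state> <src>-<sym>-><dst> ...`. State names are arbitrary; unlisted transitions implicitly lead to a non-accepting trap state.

Walk along `yyyy` while the input agrees: from q0 take `y` to q1, and so on. Any deviation drops to the rejecting sink q5. Once q4 is reached the prefix is confirmed and every continuation is accepted.
6 states suffice.
        x   y  
>  q0   q5  q1 
   q1   q5  q2 
   q2   q5  q3 
   q3   q5  q4 
 * q4   q4  q4 
   q5   q5  q5 
(> = start, * = accepting)

start=q0 accept=q4 q0-x->q5 q0-y->q1 q1-x->q5 q1-y->q2 q2-x->q5 q2-y->q3 q3-x->q5 q3-y->q4 q4-x->q4 q4-y->q4 q5-x->q5 q5-y->q5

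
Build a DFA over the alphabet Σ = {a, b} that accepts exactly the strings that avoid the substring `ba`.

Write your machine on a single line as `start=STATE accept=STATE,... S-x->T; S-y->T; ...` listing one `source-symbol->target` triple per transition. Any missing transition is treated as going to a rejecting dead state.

start=S0; accept=S0,S1; S0-a->S0; S0-b->S1; S1-a->S2; S1-b->S1; S2-a->S2; S2-b->S2

Track partial matches of the forbidden pattern `ba`. State S2 is a dead state reached once `ba` has occurred; every other state accepts. S0 means no part of `ba` is currently matched.
        a   b  
>* S0   S0  S1 
 * S1   S2  S1 
   S2   S2  S2 
(> = start, * = accepting)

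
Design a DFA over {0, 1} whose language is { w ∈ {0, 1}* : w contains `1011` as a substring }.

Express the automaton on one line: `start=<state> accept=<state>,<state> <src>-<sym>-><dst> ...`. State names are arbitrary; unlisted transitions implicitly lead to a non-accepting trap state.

start=s0 accept=s4 s0-0->s0 s0-1->s1 s1-0->s2 s1-1->s1 s2-0->s0 s2-1->s3 s3-0->s2 s3-1->s4 s4-0->s4 s4-1->s4

Track how much of `1011` has been matched so far: state s0 is no progress, s4 is the absorbing accept state reached once `1011` has occurred. Intermediate states record partial matches; on a mismatch, fall back to the longest reusable overlap.
With 5 states:
        0   1  
>  s0   s0  s1 
   s1   s2  s1 
   s2   s0  s3 
   s3   s2  s4 
 * s4   s4  s4 
(> = start, * = accepting)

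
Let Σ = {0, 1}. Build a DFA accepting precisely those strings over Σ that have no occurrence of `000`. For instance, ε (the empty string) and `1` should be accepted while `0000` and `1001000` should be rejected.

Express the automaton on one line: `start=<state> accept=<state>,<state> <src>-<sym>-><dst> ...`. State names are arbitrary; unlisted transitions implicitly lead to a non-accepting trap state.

start=s0 accept=s0,s1,s2 s0-0->s1 s0-1->s0 s1-0->s2 s1-1->s0 s2-0->s3 s2-1->s0 s3-0->s3 s3-1->s3

Track partial matches of the forbidden pattern `000`. State s3 is a dead state reached once `000` has occurred; every other state accepts. s0 means no part of `000` is currently matched.
With 4 states:
        0   1  
>* s0   s1  s0 
 * s1   s2  s0 
 * s2   s3  s0 
   s3   s3  s3 
(> = start, * = accepting)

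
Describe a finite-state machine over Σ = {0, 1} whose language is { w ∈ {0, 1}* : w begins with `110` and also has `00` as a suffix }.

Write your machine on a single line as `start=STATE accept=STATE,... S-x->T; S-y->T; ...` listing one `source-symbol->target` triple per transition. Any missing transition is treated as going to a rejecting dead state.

Run two small machines in parallel and take their product. The first has 5 states tracking whether the input so far still matches the prefix `110`; the second has 3 states tracking how much of the suffix `00` has currently been matched. A product state is a pair (one from each), accepting exactly when both do.
9 states suffice.
        0   1  
>  S0   S1  S2 
   S1   S3  S4 
   S2   S1  S5 
   S3   S3  S4 
   S4   S1  S4 
   S5   S6  S4 
   S6   S7  S8 
 * S7   S7  S8 
   S8   S6  S8 
(> = start, * = accepting)

start=S0; accept=S7; S0-0->S1; S0-1->S2; S1-0->S3; S1-1->S4; S2-0->S1; S2-1->S5; S3-0->S3; S3-1->S4; S4-0->S1; S4-1->S4; S5-0->S6; S5-1->S4; S6-0->S7; S6-1->S8; S7-0->S7; S7-1->S8; S8-0->S6; S8-1->S8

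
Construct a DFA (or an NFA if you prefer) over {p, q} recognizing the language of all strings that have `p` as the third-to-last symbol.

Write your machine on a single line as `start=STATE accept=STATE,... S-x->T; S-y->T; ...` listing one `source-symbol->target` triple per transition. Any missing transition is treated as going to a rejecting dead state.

Because acceptance depends on a position counted from the end, the machine has to buffer the most recent 3 symbols. Make each state the string of the last up-to-3 symbols read; on input `x` shift the window left and append `x`. Accept when the buffered window has length 3 and begins with `p`.
With 15 states:
       p  q 
>  A   B  C 
   B   D  E 
   C   F  G 
   D   H  I 
   E   J  K 
   F   L  M 
   G   N  O 
 * H   H  I 
 * I   J  K 
 * J   L  M 
 * K   N  O 
   L   H  I 
   M   J  K 
   N   L  M 
   O   N  O 
(> = start, * = accepting)

start=A; accept=H,I,J,K; A-p->B; A-q->C; B-p->D; B-q->E; C-p->F; C-q->G; D-p->H; D-q->I; E-p->J; E-q->K; F-p->L; F-q->M; G-p->N; G-q->O; H-p->H; H-q->I; I-p->J; I-q->K; J-p->L; J-q->M; K-p->N; K-q->O; L-p->H; L-q->I; M-p->J; M-q->K; N-p->L; N-q->M; O-p->N; O-q->O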